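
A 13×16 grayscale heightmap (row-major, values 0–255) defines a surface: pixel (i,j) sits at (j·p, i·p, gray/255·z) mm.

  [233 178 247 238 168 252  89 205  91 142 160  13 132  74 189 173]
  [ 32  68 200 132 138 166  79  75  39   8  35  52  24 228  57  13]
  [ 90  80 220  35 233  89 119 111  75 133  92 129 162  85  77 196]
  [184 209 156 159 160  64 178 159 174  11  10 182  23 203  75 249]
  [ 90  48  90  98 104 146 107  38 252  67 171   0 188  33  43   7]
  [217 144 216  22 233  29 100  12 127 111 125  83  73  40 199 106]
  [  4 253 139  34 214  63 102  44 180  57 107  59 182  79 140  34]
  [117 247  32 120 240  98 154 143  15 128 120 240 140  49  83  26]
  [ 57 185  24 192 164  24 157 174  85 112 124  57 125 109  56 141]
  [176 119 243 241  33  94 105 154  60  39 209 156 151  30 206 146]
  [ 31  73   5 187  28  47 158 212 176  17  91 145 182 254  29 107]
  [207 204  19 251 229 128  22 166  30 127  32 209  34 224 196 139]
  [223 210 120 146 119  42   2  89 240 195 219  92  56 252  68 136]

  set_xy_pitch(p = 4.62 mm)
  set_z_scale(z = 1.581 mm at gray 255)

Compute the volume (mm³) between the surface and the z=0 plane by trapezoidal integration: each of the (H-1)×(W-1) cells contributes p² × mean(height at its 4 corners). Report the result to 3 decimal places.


2826.384

height_mm = gray/255 × 1.581; cell vol = 4.62² × mean(4 corners)
unit = 4.62² × 1.581 / (4×255) = 0.0330838 mm³ per gray-sum
row 0: Σ corner-gray over 15 cells = 7409  → 245.1180
row 1: Σ corner-gray over 15 cells = 6213  → 205.5498
row 2: Σ corner-gray over 15 cells = 7525  → 248.9557
row 3: Σ corner-gray over 15 cells = 6826  → 225.8302
row 4: Σ corner-gray over 15 cells = 6218  → 205.7152
row 5: Σ corner-gray over 15 cells = 6695  → 221.4962
row 6: Σ corner-gray over 15 cells = 7105  → 235.0605
row 7: Σ corner-gray over 15 cells = 7135  → 236.0531
row 8: Σ corner-gray over 15 cells = 7376  → 244.0263
row 9: Σ corner-gray over 15 cells = 7348  → 243.0999
row 10: Σ corner-gray over 15 cells = 7434  → 245.9451
row 11: Σ corner-gray over 15 cells = 8147  → 269.5339
Σ rows: total corner-gray = 85431  → 2826.3838 mm³


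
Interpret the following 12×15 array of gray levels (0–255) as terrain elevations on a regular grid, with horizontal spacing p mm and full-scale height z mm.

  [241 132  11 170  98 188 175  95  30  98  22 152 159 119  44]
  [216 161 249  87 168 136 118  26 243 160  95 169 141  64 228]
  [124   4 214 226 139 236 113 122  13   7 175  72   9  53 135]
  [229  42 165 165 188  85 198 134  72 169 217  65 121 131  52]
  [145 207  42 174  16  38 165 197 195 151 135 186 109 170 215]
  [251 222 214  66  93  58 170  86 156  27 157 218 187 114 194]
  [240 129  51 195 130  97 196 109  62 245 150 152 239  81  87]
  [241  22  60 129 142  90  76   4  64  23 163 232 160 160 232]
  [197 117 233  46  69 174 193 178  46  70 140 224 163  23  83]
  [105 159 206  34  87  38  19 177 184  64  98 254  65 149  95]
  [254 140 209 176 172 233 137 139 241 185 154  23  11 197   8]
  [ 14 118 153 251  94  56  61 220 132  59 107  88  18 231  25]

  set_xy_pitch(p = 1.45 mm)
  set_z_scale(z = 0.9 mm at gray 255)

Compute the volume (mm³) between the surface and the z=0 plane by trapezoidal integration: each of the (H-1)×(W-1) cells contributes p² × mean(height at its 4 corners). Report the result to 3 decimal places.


149.584

height_mm = gray/255 × 0.9; cell vol = 1.45² × mean(4 corners)
unit = 1.45² × 0.9 / (4×255) = 0.00185515 mm³ per gray-sum
row 0: Σ corner-gray over 14 cells = 7261  → 13.4702
row 1: Σ corner-gray over 14 cells = 7103  → 13.1771
row 2: Σ corner-gray over 14 cells = 6810  → 12.6336
row 3: Σ corner-gray over 14 cells = 7715  → 14.3125
row 4: Σ corner-gray over 14 cells = 7911  → 14.6761
row 5: Σ corner-gray over 14 cells = 7980  → 14.8041
row 6: Σ corner-gray over 14 cells = 7122  → 13.2124
row 7: Σ corner-gray over 14 cells = 6755  → 12.5315
row 8: Σ corner-gray over 14 cells = 6900  → 12.8005
row 9: Σ corner-gray over 14 cells = 7564  → 14.0323
row 10: Σ corner-gray over 14 cells = 7511  → 13.9340
Σ rows: total corner-gray = 80632  → 149.5842 mm³


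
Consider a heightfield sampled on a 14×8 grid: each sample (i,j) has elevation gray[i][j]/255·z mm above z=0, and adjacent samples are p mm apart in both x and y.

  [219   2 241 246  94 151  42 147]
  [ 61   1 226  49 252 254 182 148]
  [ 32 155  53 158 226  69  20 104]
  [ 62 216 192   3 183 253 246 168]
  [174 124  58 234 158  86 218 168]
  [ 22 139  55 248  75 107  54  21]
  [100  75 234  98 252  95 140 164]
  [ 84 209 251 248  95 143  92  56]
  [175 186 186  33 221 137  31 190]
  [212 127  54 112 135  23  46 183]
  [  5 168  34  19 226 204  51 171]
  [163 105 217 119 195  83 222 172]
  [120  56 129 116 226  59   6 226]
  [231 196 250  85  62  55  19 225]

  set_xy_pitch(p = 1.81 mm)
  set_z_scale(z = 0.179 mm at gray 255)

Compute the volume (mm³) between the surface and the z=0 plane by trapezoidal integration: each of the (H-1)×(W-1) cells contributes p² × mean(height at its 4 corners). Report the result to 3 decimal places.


27.986

height_mm = gray/255 × 0.179; cell vol = 1.81² × mean(4 corners)
unit = 1.81² × 0.179 / (4×255) = 0.000574923 mm³ per gray-sum
row 0: Σ corner-gray over 7 cells = 4055  → 2.3313
row 1: Σ corner-gray over 7 cells = 3635  → 2.0898
row 2: Σ corner-gray over 7 cells = 3914  → 2.2503
row 3: Σ corner-gray over 7 cells = 4514  → 2.5952
row 4: Σ corner-gray over 7 cells = 3497  → 2.0105
row 5: Σ corner-gray over 7 cells = 3451  → 1.9841
row 6: Σ corner-gray over 7 cells = 4268  → 2.4538
row 7: Σ corner-gray over 7 cells = 4169  → 2.3969
row 8: Σ corner-gray over 7 cells = 3342  → 1.9214
row 9: Σ corner-gray over 7 cells = 2969  → 1.7069
row 10: Σ corner-gray over 7 cells = 3797  → 2.1830
row 11: Σ corner-gray over 7 cells = 3747  → 2.1542
row 12: Σ corner-gray over 7 cells = 3320  → 1.9087
Σ rows: total corner-gray = 48678  → 27.9861 mm³


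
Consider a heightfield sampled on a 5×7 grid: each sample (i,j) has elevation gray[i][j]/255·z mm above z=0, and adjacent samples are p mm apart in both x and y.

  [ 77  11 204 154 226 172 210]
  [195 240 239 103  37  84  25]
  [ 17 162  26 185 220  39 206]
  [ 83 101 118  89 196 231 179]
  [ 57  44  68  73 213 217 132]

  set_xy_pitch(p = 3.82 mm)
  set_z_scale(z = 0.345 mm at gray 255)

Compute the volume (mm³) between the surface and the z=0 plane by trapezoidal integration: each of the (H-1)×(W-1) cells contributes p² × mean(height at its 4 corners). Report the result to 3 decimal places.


height_mm = gray/255 × 0.345; cell vol = 3.82² × mean(4 corners)
unit = 3.82² × 0.345 / (4×255) = 0.00493566 mm³ per gray-sum
row 0: Σ corner-gray over 6 cells = 3447  → 17.0132
row 1: Σ corner-gray over 6 cells = 3113  → 15.3647
row 2: Σ corner-gray over 6 cells = 3219  → 15.8879
row 3: Σ corner-gray over 6 cells = 3151  → 15.5523
Σ rows: total corner-gray = 12930  → 63.8181 mm³

63.818


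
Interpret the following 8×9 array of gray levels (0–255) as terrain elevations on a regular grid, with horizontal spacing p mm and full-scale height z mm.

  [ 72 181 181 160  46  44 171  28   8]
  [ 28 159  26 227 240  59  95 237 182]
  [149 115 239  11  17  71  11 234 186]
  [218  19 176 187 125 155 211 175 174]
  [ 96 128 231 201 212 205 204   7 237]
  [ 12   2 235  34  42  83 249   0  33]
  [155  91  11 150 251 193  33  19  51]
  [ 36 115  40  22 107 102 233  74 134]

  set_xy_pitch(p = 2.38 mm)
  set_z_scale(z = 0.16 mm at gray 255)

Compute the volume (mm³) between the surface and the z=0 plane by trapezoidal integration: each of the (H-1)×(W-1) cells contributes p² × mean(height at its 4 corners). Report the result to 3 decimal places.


height_mm = gray/255 × 0.16; cell vol = 2.38² × mean(4 corners)
unit = 2.38² × 0.16 / (4×255) = 0.000888533 mm³ per gray-sum
row 0: Σ corner-gray over 8 cells = 3998  → 3.5524
row 1: Σ corner-gray over 8 cells = 4027  → 3.5781
row 2: Σ corner-gray over 8 cells = 4219  → 3.7487
row 3: Σ corner-gray over 8 cells = 5197  → 4.6177
row 4: Σ corner-gray over 8 cells = 4044  → 3.5932
row 5: Σ corner-gray over 8 cells = 3037  → 2.6985
row 6: Σ corner-gray over 8 cells = 3258  → 2.8948
Σ rows: total corner-gray = 27780  → 24.6835 mm³

24.683


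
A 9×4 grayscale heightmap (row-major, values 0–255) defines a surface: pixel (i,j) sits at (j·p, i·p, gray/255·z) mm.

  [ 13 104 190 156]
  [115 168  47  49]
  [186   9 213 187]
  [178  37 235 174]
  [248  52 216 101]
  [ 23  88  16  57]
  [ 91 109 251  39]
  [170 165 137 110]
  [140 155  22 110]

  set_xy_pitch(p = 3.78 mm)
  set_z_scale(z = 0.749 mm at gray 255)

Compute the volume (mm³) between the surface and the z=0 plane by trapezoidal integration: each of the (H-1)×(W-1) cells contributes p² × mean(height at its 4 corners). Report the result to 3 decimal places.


123.692

height_mm = gray/255 × 0.749; cell vol = 3.78² × mean(4 corners)
unit = 3.78² × 0.749 / (4×255) = 0.0104922 mm³ per gray-sum
row 0: Σ corner-gray over 3 cells = 1351  → 14.1749
row 1: Σ corner-gray over 3 cells = 1411  → 14.8044
row 2: Σ corner-gray over 3 cells = 1713  → 17.9731
row 3: Σ corner-gray over 3 cells = 1781  → 18.6866
row 4: Σ corner-gray over 3 cells = 1173  → 12.3073
row 5: Σ corner-gray over 3 cells = 1138  → 11.9401
row 6: Σ corner-gray over 3 cells = 1734  → 18.1934
row 7: Σ corner-gray over 3 cells = 1488  → 15.6123
Σ rows: total corner-gray = 11789  → 123.6922 mm³


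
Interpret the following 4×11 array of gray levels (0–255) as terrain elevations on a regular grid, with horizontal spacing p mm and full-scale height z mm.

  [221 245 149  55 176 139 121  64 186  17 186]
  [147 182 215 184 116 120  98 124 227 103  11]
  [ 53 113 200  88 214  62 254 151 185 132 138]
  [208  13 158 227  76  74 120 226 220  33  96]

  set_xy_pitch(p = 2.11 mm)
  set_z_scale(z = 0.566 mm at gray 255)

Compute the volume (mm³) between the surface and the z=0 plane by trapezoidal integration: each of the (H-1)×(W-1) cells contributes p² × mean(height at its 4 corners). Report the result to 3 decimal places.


42.193

height_mm = gray/255 × 0.566; cell vol = 2.11² × mean(4 corners)
unit = 2.11² × 0.566 / (4×255) = 0.00247048 mm³ per gray-sum
row 0: Σ corner-gray over 10 cells = 5607  → 13.8520
row 1: Σ corner-gray over 10 cells = 5885  → 14.5388
row 2: Σ corner-gray over 10 cells = 5587  → 13.8026
Σ rows: total corner-gray = 17079  → 42.1933 mm³


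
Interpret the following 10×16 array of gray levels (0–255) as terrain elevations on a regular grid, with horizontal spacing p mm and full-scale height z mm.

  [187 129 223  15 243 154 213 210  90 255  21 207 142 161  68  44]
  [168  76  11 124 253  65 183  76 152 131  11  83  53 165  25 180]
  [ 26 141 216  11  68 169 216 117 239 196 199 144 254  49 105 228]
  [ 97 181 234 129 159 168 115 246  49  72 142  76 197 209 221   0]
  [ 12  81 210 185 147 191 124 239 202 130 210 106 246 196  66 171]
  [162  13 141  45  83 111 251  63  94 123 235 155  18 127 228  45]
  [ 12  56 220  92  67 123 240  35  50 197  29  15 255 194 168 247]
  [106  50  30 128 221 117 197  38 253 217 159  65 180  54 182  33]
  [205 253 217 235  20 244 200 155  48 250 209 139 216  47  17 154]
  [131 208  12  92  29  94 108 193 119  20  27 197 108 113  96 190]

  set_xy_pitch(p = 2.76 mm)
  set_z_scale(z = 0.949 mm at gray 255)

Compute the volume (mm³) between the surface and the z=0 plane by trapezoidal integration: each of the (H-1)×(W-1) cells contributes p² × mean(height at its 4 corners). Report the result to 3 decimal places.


height_mm = gray/255 × 0.949; cell vol = 2.76² × mean(4 corners)
unit = 2.76² × 0.949 / (4×255) = 0.00708736 mm³ per gray-sum
row 0: Σ corner-gray over 15 cells = 7657  → 54.2679
row 1: Σ corner-gray over 15 cells = 7666  → 54.3317
row 2: Σ corner-gray over 15 cells = 8995  → 63.7508
row 3: Σ corner-gray over 15 cells = 9342  → 66.2101
row 4: Σ corner-gray over 15 cells = 8430  → 59.7464
row 5: Σ corner-gray over 15 cells = 7322  → 51.8936
row 6: Σ corner-gray over 15 cells = 7662  → 54.3033
row 7: Σ corner-gray over 15 cells = 8780  → 62.2270
row 8: Σ corner-gray over 15 cells = 8012  → 56.7839
Σ rows: total corner-gray = 73866  → 523.5146 mm³

523.515


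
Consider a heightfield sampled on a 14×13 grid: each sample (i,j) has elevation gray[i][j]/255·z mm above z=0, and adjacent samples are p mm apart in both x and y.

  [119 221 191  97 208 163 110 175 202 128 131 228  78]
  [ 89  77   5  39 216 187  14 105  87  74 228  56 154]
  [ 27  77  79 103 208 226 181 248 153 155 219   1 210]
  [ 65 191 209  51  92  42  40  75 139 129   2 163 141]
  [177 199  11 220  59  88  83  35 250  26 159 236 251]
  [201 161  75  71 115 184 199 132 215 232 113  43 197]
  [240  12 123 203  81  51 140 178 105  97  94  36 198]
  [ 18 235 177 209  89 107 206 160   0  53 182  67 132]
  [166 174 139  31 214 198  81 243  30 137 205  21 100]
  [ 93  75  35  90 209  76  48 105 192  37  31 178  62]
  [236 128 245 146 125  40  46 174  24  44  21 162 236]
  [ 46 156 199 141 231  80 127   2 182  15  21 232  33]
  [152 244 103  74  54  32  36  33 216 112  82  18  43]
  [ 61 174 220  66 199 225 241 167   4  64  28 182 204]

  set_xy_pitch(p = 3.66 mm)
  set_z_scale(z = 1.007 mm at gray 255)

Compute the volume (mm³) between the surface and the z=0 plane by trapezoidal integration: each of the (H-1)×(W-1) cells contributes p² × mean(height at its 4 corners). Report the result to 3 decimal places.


1001.758

height_mm = gray/255 × 1.007; cell vol = 3.66² × mean(4 corners)
unit = 3.66² × 1.007 / (4×255) = 0.0132249 mm³ per gray-sum
row 0: Σ corner-gray over 12 cells = 6324  → 83.6341
row 1: Σ corner-gray over 12 cells = 5956  → 78.7673
row 2: Σ corner-gray over 12 cells = 6009  → 79.4683
row 3: Σ corner-gray over 12 cells = 5632  → 74.4825
row 4: Σ corner-gray over 12 cells = 6638  → 87.7867
row 5: Σ corner-gray over 12 cells = 6156  → 81.4123
row 6: Σ corner-gray over 12 cells = 5798  → 76.6778
row 7: Σ corner-gray over 12 cells = 6332  → 83.7399
row 8: Σ corner-gray over 12 cells = 5519  → 72.9881
row 9: Σ corner-gray over 12 cells = 5089  → 67.3014
row 10: Σ corner-gray over 12 cells = 5633  → 74.4957
row 11: Σ corner-gray over 12 cells = 5054  → 66.8385
row 12: Σ corner-gray over 12 cells = 5608  → 74.1651
Σ rows: total corner-gray = 75748  → 1001.7576 mm³


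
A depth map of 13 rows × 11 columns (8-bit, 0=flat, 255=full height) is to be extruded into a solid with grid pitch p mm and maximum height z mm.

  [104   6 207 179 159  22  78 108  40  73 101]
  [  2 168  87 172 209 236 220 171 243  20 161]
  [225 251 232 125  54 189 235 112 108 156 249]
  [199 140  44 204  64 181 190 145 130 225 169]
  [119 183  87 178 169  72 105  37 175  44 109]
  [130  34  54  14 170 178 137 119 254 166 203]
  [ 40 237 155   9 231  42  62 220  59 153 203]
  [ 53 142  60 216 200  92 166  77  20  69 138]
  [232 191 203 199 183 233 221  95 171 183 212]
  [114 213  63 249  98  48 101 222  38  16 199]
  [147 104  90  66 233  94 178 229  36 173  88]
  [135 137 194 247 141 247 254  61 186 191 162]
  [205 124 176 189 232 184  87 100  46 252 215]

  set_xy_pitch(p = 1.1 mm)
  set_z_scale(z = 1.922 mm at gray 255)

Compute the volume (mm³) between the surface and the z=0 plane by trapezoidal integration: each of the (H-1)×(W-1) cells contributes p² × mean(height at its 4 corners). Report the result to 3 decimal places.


157.018

height_mm = gray/255 × 1.922; cell vol = 1.1² × mean(4 corners)
unit = 1.1² × 1.922 / (4×255) = 0.00228002 mm³ per gray-sum
row 0: Σ corner-gray over 10 cells = 5164  → 11.7740
row 1: Σ corner-gray over 10 cells = 6613  → 15.0778
row 2: Σ corner-gray over 10 cells = 6412  → 14.6195
row 3: Σ corner-gray over 10 cells = 5342  → 12.1799
row 4: Σ corner-gray over 10 cells = 4913  → 11.2017
row 5: Σ corner-gray over 10 cells = 5164  → 11.7740
row 6: Σ corner-gray over 10 cells = 4854  → 11.0672
row 7: Σ corner-gray over 10 cells = 6077  → 13.8557
row 8: Σ corner-gray over 10 cells = 6211  → 14.1612
row 9: Σ corner-gray over 10 cells = 5050  → 11.5141
row 10: Σ corner-gray over 10 cells = 6254  → 14.2592
row 11: Σ corner-gray over 10 cells = 6813  → 15.5338
Σ rows: total corner-gray = 68867  → 157.0181 mm³


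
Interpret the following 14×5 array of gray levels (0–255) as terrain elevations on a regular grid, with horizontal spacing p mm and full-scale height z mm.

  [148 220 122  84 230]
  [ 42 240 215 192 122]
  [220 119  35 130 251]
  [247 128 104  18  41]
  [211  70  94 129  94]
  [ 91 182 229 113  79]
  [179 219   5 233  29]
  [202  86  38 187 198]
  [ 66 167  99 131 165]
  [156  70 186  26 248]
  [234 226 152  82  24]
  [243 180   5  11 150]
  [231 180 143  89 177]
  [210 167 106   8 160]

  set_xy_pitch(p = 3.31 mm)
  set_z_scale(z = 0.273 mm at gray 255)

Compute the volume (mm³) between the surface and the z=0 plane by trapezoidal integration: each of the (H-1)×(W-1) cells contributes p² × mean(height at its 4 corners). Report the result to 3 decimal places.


80.974

height_mm = gray/255 × 0.273; cell vol = 3.31² × mean(4 corners)
unit = 3.31² × 0.273 / (4×255) = 0.00293237 mm³ per gray-sum
row 0: Σ corner-gray over 4 cells = 2688  → 7.8822
row 1: Σ corner-gray over 4 cells = 2497  → 7.3221
row 2: Σ corner-gray over 4 cells = 1827  → 5.3574
row 3: Σ corner-gray over 4 cells = 1679  → 4.9234
row 4: Σ corner-gray over 4 cells = 2109  → 6.1844
row 5: Σ corner-gray over 4 cells = 2340  → 6.8617
row 6: Σ corner-gray over 4 cells = 2144  → 6.2870
row 7: Σ corner-gray over 4 cells = 2047  → 6.0026
row 8: Σ corner-gray over 4 cells = 1993  → 5.8442
row 9: Σ corner-gray over 4 cells = 2146  → 6.2929
row 10: Σ corner-gray over 4 cells = 1963  → 5.7562
row 11: Σ corner-gray over 4 cells = 2017  → 5.9146
row 12: Σ corner-gray over 4 cells = 2164  → 6.3456
Σ rows: total corner-gray = 27614  → 80.9744 mm³


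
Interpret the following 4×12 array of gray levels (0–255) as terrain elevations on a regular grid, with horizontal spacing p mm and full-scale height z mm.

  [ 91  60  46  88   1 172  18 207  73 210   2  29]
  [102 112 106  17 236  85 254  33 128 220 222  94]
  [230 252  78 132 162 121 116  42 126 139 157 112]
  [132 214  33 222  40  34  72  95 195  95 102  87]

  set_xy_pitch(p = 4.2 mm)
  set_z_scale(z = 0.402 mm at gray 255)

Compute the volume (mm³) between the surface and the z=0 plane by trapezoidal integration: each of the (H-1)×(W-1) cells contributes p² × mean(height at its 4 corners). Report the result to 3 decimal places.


113.495

height_mm = gray/255 × 0.402; cell vol = 4.2² × mean(4 corners)
unit = 4.2² × 0.402 / (4×255) = 0.00695224 mm³ per gray-sum
row 0: Σ corner-gray over 11 cells = 4896  → 34.0381
row 1: Σ corner-gray over 11 cells = 6014  → 41.8107
row 2: Σ corner-gray over 11 cells = 5415  → 37.6464
Σ rows: total corner-gray = 16325  → 113.4952 mm³


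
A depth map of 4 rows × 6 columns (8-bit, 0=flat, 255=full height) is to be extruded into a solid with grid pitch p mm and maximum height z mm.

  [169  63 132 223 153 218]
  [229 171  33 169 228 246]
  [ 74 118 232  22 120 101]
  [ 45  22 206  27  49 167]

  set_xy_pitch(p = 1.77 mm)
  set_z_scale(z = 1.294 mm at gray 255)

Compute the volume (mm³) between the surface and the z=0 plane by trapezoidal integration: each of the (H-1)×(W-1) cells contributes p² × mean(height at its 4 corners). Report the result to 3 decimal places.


height_mm = gray/255 × 1.294; cell vol = 1.77² × mean(4 corners)
unit = 1.77² × 1.294 / (4×255) = 0.00397448 mm³ per gray-sum
row 0: Σ corner-gray over 5 cells = 3206  → 12.7422
row 1: Σ corner-gray over 5 cells = 2836  → 11.2716
row 2: Σ corner-gray over 5 cells = 1979  → 7.8655
Σ rows: total corner-gray = 8021  → 31.8793 mm³

31.879


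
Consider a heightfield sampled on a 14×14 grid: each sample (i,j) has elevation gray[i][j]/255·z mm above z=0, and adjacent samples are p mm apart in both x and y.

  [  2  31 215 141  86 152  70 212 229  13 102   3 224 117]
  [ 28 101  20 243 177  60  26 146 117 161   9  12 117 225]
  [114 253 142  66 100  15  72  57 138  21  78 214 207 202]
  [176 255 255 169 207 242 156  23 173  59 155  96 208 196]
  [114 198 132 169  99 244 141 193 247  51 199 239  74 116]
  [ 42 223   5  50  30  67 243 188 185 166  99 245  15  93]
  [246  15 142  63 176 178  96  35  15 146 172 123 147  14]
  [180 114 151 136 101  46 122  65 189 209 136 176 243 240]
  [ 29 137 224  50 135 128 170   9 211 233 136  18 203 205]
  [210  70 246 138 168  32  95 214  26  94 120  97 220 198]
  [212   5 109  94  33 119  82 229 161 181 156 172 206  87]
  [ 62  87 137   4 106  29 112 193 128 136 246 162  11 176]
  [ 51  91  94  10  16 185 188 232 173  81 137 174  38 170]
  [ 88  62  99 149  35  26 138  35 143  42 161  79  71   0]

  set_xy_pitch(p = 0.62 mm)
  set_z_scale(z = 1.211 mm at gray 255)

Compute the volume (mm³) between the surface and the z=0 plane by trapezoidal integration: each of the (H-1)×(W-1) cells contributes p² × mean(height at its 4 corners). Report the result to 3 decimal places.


height_mm = gray/255 × 1.211; cell vol = 0.62² × mean(4 corners)
unit = 0.62² × 1.211 / (4×255) = 0.000456381 mm³ per gray-sum
row 0: Σ corner-gray over 13 cells = 5706  → 2.6041
row 1: Σ corner-gray over 13 cells = 5673  → 2.5890
row 2: Σ corner-gray over 13 cells = 7410  → 3.3818
row 3: Σ corner-gray over 13 cells = 8570  → 3.9112
row 4: Σ corner-gray over 13 cells = 7369  → 3.3631
row 5: Σ corner-gray over 13 cells = 6043  → 2.7579
row 6: Σ corner-gray over 13 cells = 6672  → 3.0450
row 7: Σ corner-gray over 13 cells = 7338  → 3.3489
row 8: Σ corner-gray over 13 cells = 6990  → 3.1901
row 9: Σ corner-gray over 13 cells = 6841  → 3.1221
row 10: Σ corner-gray over 13 cells = 6333  → 2.8903
row 11: Σ corner-gray over 13 cells = 5999  → 2.7378
row 12: Σ corner-gray over 13 cells = 5227  → 2.3855
Σ rows: total corner-gray = 86171  → 39.3268 mm³

39.327


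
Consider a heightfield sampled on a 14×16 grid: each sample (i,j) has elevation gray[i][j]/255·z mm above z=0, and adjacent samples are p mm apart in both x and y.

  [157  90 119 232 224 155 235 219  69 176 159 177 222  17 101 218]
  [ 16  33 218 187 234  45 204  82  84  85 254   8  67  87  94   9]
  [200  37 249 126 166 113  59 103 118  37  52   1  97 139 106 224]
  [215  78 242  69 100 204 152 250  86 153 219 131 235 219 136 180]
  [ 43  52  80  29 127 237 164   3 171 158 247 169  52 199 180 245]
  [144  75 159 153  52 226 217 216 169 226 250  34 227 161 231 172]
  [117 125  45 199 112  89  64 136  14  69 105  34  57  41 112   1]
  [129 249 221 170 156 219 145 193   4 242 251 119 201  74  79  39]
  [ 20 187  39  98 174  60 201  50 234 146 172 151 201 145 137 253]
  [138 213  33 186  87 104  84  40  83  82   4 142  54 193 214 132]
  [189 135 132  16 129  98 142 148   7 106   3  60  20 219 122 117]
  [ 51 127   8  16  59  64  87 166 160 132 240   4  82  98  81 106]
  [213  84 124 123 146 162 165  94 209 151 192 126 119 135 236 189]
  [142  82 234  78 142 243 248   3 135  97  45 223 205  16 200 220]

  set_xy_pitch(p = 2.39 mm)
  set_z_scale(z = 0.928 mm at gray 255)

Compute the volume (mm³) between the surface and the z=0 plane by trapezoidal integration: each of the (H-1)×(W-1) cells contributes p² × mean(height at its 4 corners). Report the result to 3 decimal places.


height_mm = gray/255 × 0.928; cell vol = 2.39² × mean(4 corners)
unit = 2.39² × 0.928 / (4×255) = 0.00519689 mm³ per gray-sum
row 0: Σ corner-gray over 15 cells = 8154  → 42.3754
row 1: Σ corner-gray over 15 cells = 6619  → 34.3982
row 2: Σ corner-gray over 15 cells = 8173  → 42.4742
row 3: Σ corner-gray over 15 cells = 8967  → 46.6005
row 4: Σ corner-gray over 15 cells = 9132  → 47.4580
row 5: Σ corner-gray over 15 cells = 7630  → 39.6523
row 6: Σ corner-gray over 15 cells = 7336  → 38.1244
row 7: Σ corner-gray over 15 cells = 9077  → 47.1722
row 8: Σ corner-gray over 15 cells = 7571  → 39.3457
row 9: Σ corner-gray over 15 cells = 6288  → 32.6781
row 10: Σ corner-gray over 15 cells = 5785  → 30.0640
row 11: Σ corner-gray over 15 cells = 7339  → 38.1400
row 12: Σ corner-gray over 15 cells = 8798  → 45.7222
Σ rows: total corner-gray = 100869  → 524.2052 mm³

524.205


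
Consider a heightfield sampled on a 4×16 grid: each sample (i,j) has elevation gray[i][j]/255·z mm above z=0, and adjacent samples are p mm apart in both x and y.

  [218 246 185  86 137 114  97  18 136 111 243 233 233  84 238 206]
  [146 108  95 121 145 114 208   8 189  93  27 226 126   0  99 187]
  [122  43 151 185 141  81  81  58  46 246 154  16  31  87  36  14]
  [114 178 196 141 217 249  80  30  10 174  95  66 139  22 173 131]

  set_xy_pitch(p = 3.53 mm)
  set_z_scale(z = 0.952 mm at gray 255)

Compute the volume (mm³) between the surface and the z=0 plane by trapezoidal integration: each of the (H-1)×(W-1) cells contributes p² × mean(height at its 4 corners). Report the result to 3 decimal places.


245.734

height_mm = gray/255 × 0.952; cell vol = 3.53² × mean(4 corners)
unit = 3.53² × 0.952 / (4×255) = 0.0116302 mm³ per gray-sum
row 0: Σ corner-gray over 15 cells = 8197  → 95.3325
row 1: Σ corner-gray over 15 cells = 6299  → 73.2585
row 2: Σ corner-gray over 15 cells = 6633  → 77.1429
Σ rows: total corner-gray = 21129  → 245.7339 mm³


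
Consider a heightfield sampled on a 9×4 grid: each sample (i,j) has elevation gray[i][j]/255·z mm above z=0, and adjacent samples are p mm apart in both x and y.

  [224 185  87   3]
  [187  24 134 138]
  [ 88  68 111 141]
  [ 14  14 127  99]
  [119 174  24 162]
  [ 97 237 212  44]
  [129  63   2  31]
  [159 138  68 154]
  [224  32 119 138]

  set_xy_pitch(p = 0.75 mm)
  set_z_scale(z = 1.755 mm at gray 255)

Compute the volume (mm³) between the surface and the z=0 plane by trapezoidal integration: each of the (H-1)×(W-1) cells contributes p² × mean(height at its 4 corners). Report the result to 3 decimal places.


9.817

height_mm = gray/255 × 1.755; cell vol = 0.75² × mean(4 corners)
unit = 0.75² × 1.755 / (4×255) = 0.000967831 mm³ per gray-sum
row 0: Σ corner-gray over 3 cells = 1412  → 1.3666
row 1: Σ corner-gray over 3 cells = 1228  → 1.1885
row 2: Σ corner-gray over 3 cells = 982  → 0.9504
row 3: Σ corner-gray over 3 cells = 1072  → 1.0375
row 4: Σ corner-gray over 3 cells = 1716  → 1.6608
row 5: Σ corner-gray over 3 cells = 1329  → 1.2862
row 6: Σ corner-gray over 3 cells = 1015  → 0.9823
row 7: Σ corner-gray over 3 cells = 1389  → 1.3443
Σ rows: total corner-gray = 10143  → 9.8167 mm³


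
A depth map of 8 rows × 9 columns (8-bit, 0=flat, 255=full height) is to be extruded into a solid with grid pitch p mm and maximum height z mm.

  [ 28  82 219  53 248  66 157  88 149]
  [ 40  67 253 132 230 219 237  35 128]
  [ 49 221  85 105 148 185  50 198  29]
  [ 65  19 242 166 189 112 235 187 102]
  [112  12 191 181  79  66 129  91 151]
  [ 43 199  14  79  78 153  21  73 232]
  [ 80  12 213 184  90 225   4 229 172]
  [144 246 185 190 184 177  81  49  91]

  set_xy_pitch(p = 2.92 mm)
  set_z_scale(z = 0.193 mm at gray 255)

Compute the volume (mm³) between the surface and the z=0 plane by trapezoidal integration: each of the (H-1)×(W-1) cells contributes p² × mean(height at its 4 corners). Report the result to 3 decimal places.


47.464

height_mm = gray/255 × 0.193; cell vol = 2.92² × mean(4 corners)
unit = 2.92² × 0.193 / (4×255) = 0.00161333 mm³ per gray-sum
row 0: Σ corner-gray over 8 cells = 4517  → 7.2874
row 1: Σ corner-gray over 8 cells = 4576  → 7.3826
row 2: Σ corner-gray over 8 cells = 4529  → 7.3068
row 3: Σ corner-gray over 8 cells = 4228  → 6.8212
row 4: Σ corner-gray over 8 cells = 3270  → 5.2756
row 5: Σ corner-gray over 8 cells = 3675  → 5.9290
row 6: Σ corner-gray over 8 cells = 4625  → 7.4616
Σ rows: total corner-gray = 29420  → 47.4641 mm³


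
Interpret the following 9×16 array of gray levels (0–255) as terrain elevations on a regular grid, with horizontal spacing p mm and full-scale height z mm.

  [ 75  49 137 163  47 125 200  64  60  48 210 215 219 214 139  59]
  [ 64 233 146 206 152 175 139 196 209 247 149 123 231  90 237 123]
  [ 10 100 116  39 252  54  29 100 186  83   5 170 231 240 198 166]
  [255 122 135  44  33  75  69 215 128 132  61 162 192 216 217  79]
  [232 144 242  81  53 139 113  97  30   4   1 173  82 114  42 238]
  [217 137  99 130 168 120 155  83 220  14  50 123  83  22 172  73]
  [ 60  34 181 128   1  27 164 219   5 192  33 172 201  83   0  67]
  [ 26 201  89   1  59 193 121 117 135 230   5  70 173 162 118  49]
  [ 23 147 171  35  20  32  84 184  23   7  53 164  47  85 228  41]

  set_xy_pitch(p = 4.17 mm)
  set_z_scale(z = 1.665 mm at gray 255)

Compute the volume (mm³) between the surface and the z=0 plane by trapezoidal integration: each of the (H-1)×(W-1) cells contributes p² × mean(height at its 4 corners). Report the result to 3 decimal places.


1658.355

height_mm = gray/255 × 1.665; cell vol = 4.17² × mean(4 corners)
unit = 4.17² × 1.665 / (4×255) = 0.0283848 mm³ per gray-sum
row 0: Σ corner-gray over 15 cells = 9167  → 260.2037
row 1: Σ corner-gray over 15 cells = 9035  → 256.4569
row 2: Σ corner-gray over 15 cells = 7718  → 219.0741
row 3: Σ corner-gray over 15 cells = 7036  → 199.7156
row 4: Σ corner-gray over 15 cells = 6542  → 185.6935
row 5: Σ corner-gray over 15 cells = 6449  → 183.0537
row 6: Σ corner-gray over 15 cells = 6430  → 182.5144
row 7: Σ corner-gray over 15 cells = 6047  → 171.6430
Σ rows: total corner-gray = 58424  → 1658.3548 mm³


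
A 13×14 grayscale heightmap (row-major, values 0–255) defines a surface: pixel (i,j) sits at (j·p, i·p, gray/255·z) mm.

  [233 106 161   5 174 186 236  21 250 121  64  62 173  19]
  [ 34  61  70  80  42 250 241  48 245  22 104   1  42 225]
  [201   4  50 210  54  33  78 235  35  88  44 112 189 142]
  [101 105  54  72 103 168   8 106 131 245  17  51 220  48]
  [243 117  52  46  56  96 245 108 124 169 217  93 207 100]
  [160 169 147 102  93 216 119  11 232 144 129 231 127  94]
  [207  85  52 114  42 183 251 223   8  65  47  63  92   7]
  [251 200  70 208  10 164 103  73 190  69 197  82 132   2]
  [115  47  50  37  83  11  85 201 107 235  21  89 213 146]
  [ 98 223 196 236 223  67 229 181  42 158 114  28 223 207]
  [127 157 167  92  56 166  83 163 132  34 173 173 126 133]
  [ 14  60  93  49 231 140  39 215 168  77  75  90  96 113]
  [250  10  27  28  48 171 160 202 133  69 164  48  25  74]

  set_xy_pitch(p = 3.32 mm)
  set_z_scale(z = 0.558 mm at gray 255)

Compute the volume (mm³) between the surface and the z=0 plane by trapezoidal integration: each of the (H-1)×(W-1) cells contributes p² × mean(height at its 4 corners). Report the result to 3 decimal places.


443.680

height_mm = gray/255 × 0.558; cell vol = 3.32² × mean(4 corners)
unit = 3.32² × 0.558 / (4×255) = 0.0060299 mm³ per gray-sum
row 0: Σ corner-gray over 13 cells = 6041  → 36.4266
row 1: Σ corner-gray over 13 cells = 5278  → 31.8258
row 2: Σ corner-gray over 13 cells = 5316  → 32.0550
row 3: Σ corner-gray over 13 cells = 6112  → 36.8548
row 4: Σ corner-gray over 13 cells = 7097  → 42.7942
row 5: Σ corner-gray over 13 cells = 6358  → 38.3381
row 6: Σ corner-gray over 13 cells = 5913  → 35.6548
row 7: Σ corner-gray over 13 cells = 5868  → 35.3835
row 8: Σ corner-gray over 13 cells = 6764  → 40.7863
row 9: Σ corner-gray over 13 cells = 7449  → 44.9167
row 10: Σ corner-gray over 13 cells = 6097  → 36.7643
row 11: Σ corner-gray over 13 cells = 5287  → 31.8801
Σ rows: total corner-gray = 73580  → 443.6801 mm³


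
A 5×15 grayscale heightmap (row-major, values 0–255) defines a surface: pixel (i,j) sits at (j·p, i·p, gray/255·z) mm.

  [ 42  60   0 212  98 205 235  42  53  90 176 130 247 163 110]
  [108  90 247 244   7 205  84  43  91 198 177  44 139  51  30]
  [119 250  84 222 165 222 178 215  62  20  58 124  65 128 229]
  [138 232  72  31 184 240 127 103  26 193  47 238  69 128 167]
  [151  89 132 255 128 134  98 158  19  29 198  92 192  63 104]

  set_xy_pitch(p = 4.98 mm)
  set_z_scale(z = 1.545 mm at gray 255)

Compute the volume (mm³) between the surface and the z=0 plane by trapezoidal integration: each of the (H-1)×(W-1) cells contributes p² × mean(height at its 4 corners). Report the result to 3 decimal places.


height_mm = gray/255 × 1.545; cell vol = 4.98² × mean(4 corners)
unit = 4.98² × 1.545 / (4×255) = 0.0375653 mm³ per gray-sum
row 0: Σ corner-gray over 14 cells = 6952  → 261.1540
row 1: Σ corner-gray over 14 cells = 7312  → 274.6776
row 2: Σ corner-gray over 14 cells = 7619  → 286.2101
row 3: Σ corner-gray over 14 cells = 7114  → 267.2396
Σ rows: total corner-gray = 28997  → 1089.2813 mm³

1089.281


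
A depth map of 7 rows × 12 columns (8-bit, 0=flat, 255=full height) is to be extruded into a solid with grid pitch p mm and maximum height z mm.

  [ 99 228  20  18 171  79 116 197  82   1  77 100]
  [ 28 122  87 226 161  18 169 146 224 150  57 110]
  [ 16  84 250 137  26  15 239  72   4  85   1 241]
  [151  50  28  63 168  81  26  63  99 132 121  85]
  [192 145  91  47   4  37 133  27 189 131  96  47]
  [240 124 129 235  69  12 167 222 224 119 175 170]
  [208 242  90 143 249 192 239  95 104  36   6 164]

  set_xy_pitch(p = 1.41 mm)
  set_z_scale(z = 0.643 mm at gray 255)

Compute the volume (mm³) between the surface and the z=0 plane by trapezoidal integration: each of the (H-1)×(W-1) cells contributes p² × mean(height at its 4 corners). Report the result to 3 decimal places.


height_mm = gray/255 × 0.643; cell vol = 1.41² × mean(4 corners)
unit = 1.41² × 0.643 / (4×255) = 0.00125328 mm³ per gray-sum
row 0: Σ corner-gray over 11 cells = 5035  → 6.3103
row 1: Σ corner-gray over 11 cells = 4941  → 6.1925
row 2: Σ corner-gray over 11 cells = 3981  → 4.9893
row 3: Σ corner-gray over 11 cells = 3937  → 4.9342
row 4: Σ corner-gray over 11 cells = 5401  → 6.7690
row 5: Σ corner-gray over 11 cells = 6526  → 8.1789
Σ rows: total corner-gray = 29821  → 37.3741 mm³

37.374


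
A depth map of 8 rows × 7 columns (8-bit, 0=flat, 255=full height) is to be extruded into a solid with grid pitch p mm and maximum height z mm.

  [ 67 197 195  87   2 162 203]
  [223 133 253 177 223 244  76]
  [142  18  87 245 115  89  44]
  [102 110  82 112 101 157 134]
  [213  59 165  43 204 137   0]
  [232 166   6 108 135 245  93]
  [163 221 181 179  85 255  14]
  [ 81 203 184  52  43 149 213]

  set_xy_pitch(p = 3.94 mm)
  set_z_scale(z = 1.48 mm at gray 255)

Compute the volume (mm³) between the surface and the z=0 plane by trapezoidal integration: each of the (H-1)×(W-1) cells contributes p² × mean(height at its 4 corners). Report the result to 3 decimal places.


525.360

height_mm = gray/255 × 1.48; cell vol = 3.94² × mean(4 corners)
unit = 3.94² × 1.48 / (4×255) = 0.0225244 mm³ per gray-sum
row 0: Σ corner-gray over 6 cells = 3915  → 88.1832
row 1: Σ corner-gray over 6 cells = 3653  → 82.2818
row 2: Σ corner-gray over 6 cells = 2654  → 59.7799
row 3: Σ corner-gray over 6 cells = 2789  → 62.8207
row 4: Σ corner-gray over 6 cells = 3074  → 69.2401
row 5: Σ corner-gray over 6 cells = 3664  → 82.5295
row 6: Σ corner-gray over 6 cells = 3575  → 80.5249
Σ rows: total corner-gray = 23324  → 525.3600 mm³


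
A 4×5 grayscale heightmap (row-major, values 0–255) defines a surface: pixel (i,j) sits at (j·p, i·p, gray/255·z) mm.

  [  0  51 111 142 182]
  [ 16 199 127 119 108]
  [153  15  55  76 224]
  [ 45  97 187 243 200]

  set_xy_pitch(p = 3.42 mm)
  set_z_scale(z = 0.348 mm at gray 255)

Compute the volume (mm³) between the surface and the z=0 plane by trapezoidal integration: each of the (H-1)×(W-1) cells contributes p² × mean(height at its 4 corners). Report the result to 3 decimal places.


21.768

height_mm = gray/255 × 0.348; cell vol = 3.42² × mean(4 corners)
unit = 3.42² × 0.348 / (4×255) = 0.00399054 mm³ per gray-sum
row 0: Σ corner-gray over 4 cells = 1804  → 7.1989
row 1: Σ corner-gray over 4 cells = 1683  → 6.7161
row 2: Σ corner-gray over 4 cells = 1968  → 7.8534
Σ rows: total corner-gray = 5455  → 21.7684 mm³


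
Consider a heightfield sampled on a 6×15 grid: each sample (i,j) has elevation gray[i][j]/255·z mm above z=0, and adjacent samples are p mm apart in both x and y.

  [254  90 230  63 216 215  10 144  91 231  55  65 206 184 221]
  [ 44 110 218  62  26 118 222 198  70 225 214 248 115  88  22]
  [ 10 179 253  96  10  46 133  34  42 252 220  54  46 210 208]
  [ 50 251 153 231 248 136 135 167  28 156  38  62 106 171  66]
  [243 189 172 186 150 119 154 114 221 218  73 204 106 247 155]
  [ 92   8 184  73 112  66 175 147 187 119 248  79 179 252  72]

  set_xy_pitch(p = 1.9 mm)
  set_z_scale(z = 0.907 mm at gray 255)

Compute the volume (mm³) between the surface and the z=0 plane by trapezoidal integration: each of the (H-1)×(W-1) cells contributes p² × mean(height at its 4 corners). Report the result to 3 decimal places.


127.083

height_mm = gray/255 × 0.907; cell vol = 1.9² × mean(4 corners)
unit = 1.9² × 0.907 / (4×255) = 0.00321007 mm³ per gray-sum
row 0: Σ corner-gray over 14 cells = 7969  → 25.5810
row 1: Σ corner-gray over 14 cells = 7262  → 23.3115
row 2: Σ corner-gray over 14 cells = 7248  → 23.2666
row 3: Σ corner-gray over 14 cells = 8584  → 27.5552
row 4: Σ corner-gray over 14 cells = 8526  → 27.3690
Σ rows: total corner-gray = 39589  → 127.0834 mm³


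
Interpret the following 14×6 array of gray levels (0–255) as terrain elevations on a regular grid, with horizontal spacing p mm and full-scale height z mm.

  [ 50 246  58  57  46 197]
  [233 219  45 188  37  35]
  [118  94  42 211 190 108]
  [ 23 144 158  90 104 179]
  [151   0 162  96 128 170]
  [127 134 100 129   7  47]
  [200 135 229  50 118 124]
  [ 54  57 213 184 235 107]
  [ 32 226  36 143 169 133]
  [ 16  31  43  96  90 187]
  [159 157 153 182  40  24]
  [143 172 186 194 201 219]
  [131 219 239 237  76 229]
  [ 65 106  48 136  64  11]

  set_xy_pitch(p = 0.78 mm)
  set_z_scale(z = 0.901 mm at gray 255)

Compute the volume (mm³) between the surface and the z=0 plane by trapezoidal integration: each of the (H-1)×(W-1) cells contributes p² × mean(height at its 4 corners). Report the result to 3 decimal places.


height_mm = gray/255 × 0.901; cell vol = 0.78² × mean(4 corners)
unit = 0.78² × 0.901 / (4×255) = 0.00053742 mm³ per gray-sum
row 0: Σ corner-gray over 5 cells = 2307  → 1.2398
row 1: Σ corner-gray over 5 cells = 2546  → 1.3683
row 2: Σ corner-gray over 5 cells = 2494  → 1.3403
row 3: Σ corner-gray over 5 cells = 2287  → 1.2291
row 4: Σ corner-gray over 5 cells = 2007  → 1.0786
row 5: Σ corner-gray over 5 cells = 2302  → 1.2371
row 6: Σ corner-gray over 5 cells = 2927  → 1.5730
row 7: Σ corner-gray over 5 cells = 2852  → 1.5327
row 8: Σ corner-gray over 5 cells = 2036  → 1.0942
row 9: Σ corner-gray over 5 cells = 1970  → 1.0587
row 10: Σ corner-gray over 5 cells = 3115  → 1.6741
row 11: Σ corner-gray over 5 cells = 3770  → 2.0261
row 12: Σ corner-gray over 5 cells = 2686  → 1.4435
Σ rows: total corner-gray = 33299  → 17.8955 mm³

17.896


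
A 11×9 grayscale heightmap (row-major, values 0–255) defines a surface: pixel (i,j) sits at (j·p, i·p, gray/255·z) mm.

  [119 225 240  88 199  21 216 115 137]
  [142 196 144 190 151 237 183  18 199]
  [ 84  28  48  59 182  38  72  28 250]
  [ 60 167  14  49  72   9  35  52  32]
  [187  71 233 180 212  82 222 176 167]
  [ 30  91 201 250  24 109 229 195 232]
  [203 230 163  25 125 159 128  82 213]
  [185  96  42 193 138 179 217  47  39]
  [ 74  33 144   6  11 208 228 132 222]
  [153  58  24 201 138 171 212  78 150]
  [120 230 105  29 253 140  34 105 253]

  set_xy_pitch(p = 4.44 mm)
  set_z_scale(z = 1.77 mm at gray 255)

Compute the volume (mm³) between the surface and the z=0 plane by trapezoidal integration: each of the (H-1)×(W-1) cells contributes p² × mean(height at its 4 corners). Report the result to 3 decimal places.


height_mm = gray/255 × 1.77; cell vol = 4.44² × mean(4 corners)
unit = 4.44² × 1.77 / (4×255) = 0.0342089 mm³ per gray-sum
row 0: Σ corner-gray over 8 cells = 5043  → 172.5155
row 1: Σ corner-gray over 8 cells = 3823  → 130.7806
row 2: Σ corner-gray over 8 cells = 2132  → 72.9334
row 3: Σ corner-gray over 8 cells = 3594  → 122.9468
row 4: Σ corner-gray over 8 cells = 5166  → 176.7231
row 5: Σ corner-gray over 8 cells = 4700  → 160.7818
row 6: Σ corner-gray over 8 cells = 4288  → 146.6877
row 7: Σ corner-gray over 8 cells = 3868  → 132.3200
row 8: Σ corner-gray over 8 cells = 3887  → 132.9700
row 9: Σ corner-gray over 8 cells = 4232  → 144.7720
Σ rows: total corner-gray = 40733  → 1393.4309 mm³

1393.431
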